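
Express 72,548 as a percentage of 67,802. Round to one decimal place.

72,548 ÷ 67,802 ≈ 107.0%.

107.0%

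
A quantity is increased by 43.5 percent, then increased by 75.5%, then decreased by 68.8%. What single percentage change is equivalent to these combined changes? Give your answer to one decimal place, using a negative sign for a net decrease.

-21.4%

A 43.5% increase multiplies by 1.435.
Then a 75.5% increase: 1.435 × 1.755 = 2.518425.
Then a 68.8% decrease: 2.518425 × 0.312 = 0.7857486.
Overall factor 0.7857486, i.e. -21.4%.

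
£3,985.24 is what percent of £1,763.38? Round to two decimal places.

£3,985.24 ÷ £1,763.38 ≈ 226.00%.

226.00%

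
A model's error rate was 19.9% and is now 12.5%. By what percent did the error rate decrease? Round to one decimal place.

The change is 12.5 − 19.9 = -7.4 percentage points.
Relative to the original 19.9%, that is -7.4 ÷ 19.9 ≈ -37.2%.
So the error rate fell by 37.2%.

37.2%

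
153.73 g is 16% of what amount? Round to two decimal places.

153.73 g ÷ 0.16 ≈ 960.81 g.

960.81 g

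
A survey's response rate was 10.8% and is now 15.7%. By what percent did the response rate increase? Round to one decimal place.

45.4%

The change is 15.7 − 10.8 = 4.9 percentage points.
Relative to the original 10.8%, that is 4.9 ÷ 10.8 ≈ 45.4%.
So the response rate rose by 45.4%.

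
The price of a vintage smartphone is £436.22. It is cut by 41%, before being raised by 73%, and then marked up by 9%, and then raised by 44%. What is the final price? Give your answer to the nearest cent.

£698.86

Apply the 41% decrease: £436.22 × 0.59 = £257.3698.
73% increase: £257.3698 × 1.73 = £445.249754.
After the 9% increase: £445.249754 × 1.09 = £485.32223186.
After the 44% increase: £485.32223186 × 1.44 = £698.8640138784 ≈ £698.86.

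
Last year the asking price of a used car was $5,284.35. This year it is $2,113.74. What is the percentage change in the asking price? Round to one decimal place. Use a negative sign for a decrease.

Change: $2,113.74 − $5,284.35 = -$3,170.61.
Relative to the original: -$3,170.61 ÷ $5,284.35 = -60.0%.

-60.0%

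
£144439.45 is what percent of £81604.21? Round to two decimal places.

£144439.45 ÷ £81604.21 ≈ 177.00%.

177.00%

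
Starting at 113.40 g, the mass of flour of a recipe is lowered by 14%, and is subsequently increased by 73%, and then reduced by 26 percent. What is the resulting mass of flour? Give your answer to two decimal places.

124.85 g

Apply the 14% decrease: 113.40 × 0.86 = 97.524.
After the 73% increase: 97.524 × 1.73 = 168.71652.
After the 26% decrease: 168.71652 × 0.74 = 124.8502248 ≈ 124.85.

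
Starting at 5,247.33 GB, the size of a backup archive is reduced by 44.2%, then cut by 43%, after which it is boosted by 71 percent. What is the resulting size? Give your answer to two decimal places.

2,853.93 GB

Each change multiplies by a factor: 0.558 × 0.57 × 1.71 = 0.5438826.
5,247.33 × 0.5438826 = 2853.931483458 ≈ 2,853.93.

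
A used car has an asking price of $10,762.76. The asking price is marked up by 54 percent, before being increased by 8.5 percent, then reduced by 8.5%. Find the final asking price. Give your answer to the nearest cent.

$16,454.90

Each change multiplies by a factor: 1.54 × 1.085 × 0.915 = 1.5288735.
$10,762.76 × 1.5288735 = $16454.89855086 ≈ $16,454.90.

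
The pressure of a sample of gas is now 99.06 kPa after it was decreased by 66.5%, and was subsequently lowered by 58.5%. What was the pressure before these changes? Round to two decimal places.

Undoing the 58.5% decrease: 99.06 ÷ 0.415 ≈ 238.698795.
Undoing the 66.5% decrease: 238.698795 ÷ 0.335 ≈ 712.53 kPa.

712.53 kPa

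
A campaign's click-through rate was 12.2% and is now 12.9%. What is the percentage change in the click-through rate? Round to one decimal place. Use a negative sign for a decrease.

The change is 12.9 − 12.2 = 0.7 percentage points.
Relative to the original 12.2%, that is 0.7 ÷ 12.2 ≈ 5.7%.

5.7%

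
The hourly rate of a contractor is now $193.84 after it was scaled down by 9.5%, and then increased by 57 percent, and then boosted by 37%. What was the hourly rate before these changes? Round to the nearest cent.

$99.58

The overall multiplier applied was 0.905 × 1.57 × 1.37 = 1.9465645.
So the original hourly rate was $193.84 ÷ 1.9465645 ≈ $99.58.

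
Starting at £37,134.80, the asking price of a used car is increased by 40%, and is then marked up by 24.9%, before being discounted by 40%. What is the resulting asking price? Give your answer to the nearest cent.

Apply the 40% increase: £37,134.80 × 1.4 = £51988.72.
24.9% increase: £51988.72 × 1.249 = £64933.91128.
40% decrease: £64933.91128 × 0.6 = £38960.346768 ≈ £38,960.35.

£38,960.35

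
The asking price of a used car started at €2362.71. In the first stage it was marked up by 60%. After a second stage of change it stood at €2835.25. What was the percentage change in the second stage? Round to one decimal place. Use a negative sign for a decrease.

After the first stage: €2362.71 × 1.6 = €3780.336.
Second-stage multiplier: €2835.25 ÷ €3780.336 ≈ 0.75.
That is a change of -25.0%.

-25.0%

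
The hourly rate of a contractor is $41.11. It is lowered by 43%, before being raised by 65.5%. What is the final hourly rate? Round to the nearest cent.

$38.78

43% decrease: $41.11 × 0.57 = $23.4327.
65.5% increase: $23.4327 × 1.655 = $38.7811185 ≈ $38.78.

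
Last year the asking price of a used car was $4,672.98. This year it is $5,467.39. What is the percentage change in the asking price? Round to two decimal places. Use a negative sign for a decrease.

Change: $5,467.39 − $4,672.98 = $794.41.
Relative to the original: $794.41 ÷ $4,672.98 ≈ 17.00%.

17.00%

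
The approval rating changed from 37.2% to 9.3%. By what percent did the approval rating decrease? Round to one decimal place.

The change is 9.3 − 37.2 = -27.9 percentage points.
Relative to the original 37.2%, that is -27.9 ÷ 37.2 = -75.0%.
So the approval rating fell by 75.0%.

75.0%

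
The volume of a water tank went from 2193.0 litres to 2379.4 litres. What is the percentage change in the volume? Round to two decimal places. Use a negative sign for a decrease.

Change: 2379.4 − 2193.0 = 186.4.
Relative to the original: 186.4 ÷ 2193.0 ≈ 8.50%.

8.50%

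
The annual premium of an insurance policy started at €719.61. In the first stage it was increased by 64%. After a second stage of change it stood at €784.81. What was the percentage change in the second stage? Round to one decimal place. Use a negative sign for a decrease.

-33.5%

After the first stage: €719.61 × 1.64 = €1180.1604.
Second-stage multiplier: €784.81 ÷ €1180.1604 ≈ 0.665.
That is a change of -33.5%.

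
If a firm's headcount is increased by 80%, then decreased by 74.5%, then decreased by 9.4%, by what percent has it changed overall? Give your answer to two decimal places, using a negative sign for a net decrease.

-58.41%

The combined multiplier is 1.8 × 0.255 × 0.906 = 0.415854.
That corresponds to a decrease of 58.41%.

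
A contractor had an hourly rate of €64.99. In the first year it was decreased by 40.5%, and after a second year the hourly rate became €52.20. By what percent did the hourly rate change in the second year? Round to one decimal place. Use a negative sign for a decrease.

After the first year: €64.99 × 0.595 = €38.66905.
Second-year multiplier: €52.20 ÷ €38.66905 ≈ 1.34992.
That is a change of 35.0%.

35.0%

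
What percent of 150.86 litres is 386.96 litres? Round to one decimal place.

256.5%

386.96 litres ÷ 150.86 litres ≈ 256.5%.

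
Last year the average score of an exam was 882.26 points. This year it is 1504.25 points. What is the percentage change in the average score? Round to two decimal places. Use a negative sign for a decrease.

70.50%

Change: 1504.25 − 882.26 = 621.99.
Relative to the original: 621.99 ÷ 882.26 ≈ 70.50%.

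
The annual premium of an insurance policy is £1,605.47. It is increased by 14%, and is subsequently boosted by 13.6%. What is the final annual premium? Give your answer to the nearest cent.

£2,079.15

14% increase: £1,605.47 × 1.14 = £1830.2358.
Apply the 13.6% increase: £1830.2358 × 1.136 = £2079.1478688 ≈ £2,079.15.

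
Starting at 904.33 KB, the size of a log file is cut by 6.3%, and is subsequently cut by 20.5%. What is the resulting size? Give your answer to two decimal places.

Each change multiplies by a factor: 0.937 × 0.795 = 0.744915.
904.33 × 0.744915 = 673.64898195 ≈ 673.65.

673.65 KB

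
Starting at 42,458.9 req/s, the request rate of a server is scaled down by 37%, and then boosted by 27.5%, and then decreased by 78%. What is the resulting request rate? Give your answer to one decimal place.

Apply the 37% decrease: 42,458.9 × 0.63 = 26749.107.
27.5% increase: 26749.107 × 1.275 = 34105.111425.
After the 78% decrease: 34105.111425 × 0.22 = 7503.1245135 ≈ 7,503.1.

7,503.1 req/s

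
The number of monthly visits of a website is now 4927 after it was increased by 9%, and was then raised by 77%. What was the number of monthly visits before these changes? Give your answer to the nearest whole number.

The overall multiplier applied was 1.09 × 1.77 = 1.9293.
So the original number of monthly visits was 4927 ÷ 1.9293 ≈ 2554.

2554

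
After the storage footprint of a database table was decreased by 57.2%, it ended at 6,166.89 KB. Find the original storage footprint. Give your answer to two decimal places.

14,408.62 KB

The overall multiplier applied was 0.428.
So the original storage footprint was 6,166.89 ÷ 0.428 ≈ 14,408.62 KB.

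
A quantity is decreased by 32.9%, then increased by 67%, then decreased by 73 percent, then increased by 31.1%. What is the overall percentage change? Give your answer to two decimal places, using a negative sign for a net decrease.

-60.34%

A 32.9% decrease multiplies by 0.671.
Then a 67% increase: 0.671 × 1.67 = 1.12057.
Then a 73% decrease: 1.12057 × 0.27 = 0.3025539.
Then a 31.1% increase: 0.3025539 × 1.311 = 0.3966481629.
Overall factor 0.3966481629, i.e. -60.34%.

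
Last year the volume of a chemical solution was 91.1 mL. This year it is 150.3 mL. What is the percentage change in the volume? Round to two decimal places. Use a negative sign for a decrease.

64.98%

Change: 150.3 − 91.1 = 59.2.
Relative to the original: 59.2 ÷ 91.1 ≈ 64.98%.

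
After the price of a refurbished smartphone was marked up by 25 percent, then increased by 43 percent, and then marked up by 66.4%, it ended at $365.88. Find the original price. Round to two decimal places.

$123.01

Undoing the 66.4% increase: $365.88 ÷ 1.664 ≈ $219.879808.
Undoing the 43% increase: $219.879808 ÷ 1.43 ≈ $153.762103.
Undoing the 25% increase: $153.762103 ÷ 1.25 ≈ $123.01.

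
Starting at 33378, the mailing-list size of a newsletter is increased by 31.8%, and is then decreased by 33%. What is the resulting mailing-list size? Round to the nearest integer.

Each change multiplies by a factor: 1.318 × 0.67 = 0.88306.
33378 × 0.88306 = 29474.77668 ≈ 29475.

29475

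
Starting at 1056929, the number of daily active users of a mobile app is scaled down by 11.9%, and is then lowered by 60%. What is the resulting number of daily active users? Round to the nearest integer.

372462

After the 11.9% decrease: 1056929 × 0.881 = 931154.449.
Apply the 60% decrease: 931154.449 × 0.4 = 372461.7796 ≈ 372462.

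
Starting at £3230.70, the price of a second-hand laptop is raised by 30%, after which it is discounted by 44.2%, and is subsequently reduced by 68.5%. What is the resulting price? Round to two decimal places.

£738.22

Each change multiplies by a factor: 1.3 × 0.558 × 0.315 = 0.228501.
£3230.70 × 0.228501 = £738.2181807 ≈ £738.22.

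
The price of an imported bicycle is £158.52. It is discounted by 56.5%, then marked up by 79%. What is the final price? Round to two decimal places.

56.5% decrease: £158.52 × 0.435 = £68.9562.
79% increase: £68.9562 × 1.79 = £123.431598 ≈ £123.43.

£123.43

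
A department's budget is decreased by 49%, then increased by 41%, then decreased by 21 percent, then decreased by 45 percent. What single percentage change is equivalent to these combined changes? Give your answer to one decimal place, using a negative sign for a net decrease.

A 49% decrease multiplies by 0.51.
Then a 41% increase: 0.51 × 1.41 = 0.7191.
Then a 21% decrease: 0.7191 × 0.79 = 0.568089.
Then a 45% decrease: 0.568089 × 0.55 = 0.31244895.
Overall factor 0.31244895, i.e. -68.8%.

-68.8%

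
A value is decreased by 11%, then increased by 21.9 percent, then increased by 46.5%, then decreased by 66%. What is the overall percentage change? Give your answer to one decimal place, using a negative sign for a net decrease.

An 11% decrease multiplies by 0.89.
Then a 21.9% increase: 0.89 × 1.219 = 1.08491.
Then a 46.5% increase: 1.08491 × 1.465 = 1.58939315.
Then a 66% decrease: 1.58939315 × 0.34 = 0.540393671.
Overall factor 0.540393671, i.e. -46.0%.

-46.0%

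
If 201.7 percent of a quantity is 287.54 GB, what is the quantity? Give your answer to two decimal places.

142.56 GB

287.54 GB ÷ 2.017 ≈ 142.56 GB.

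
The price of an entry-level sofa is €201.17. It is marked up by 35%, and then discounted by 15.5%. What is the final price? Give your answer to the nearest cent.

€229.48

Apply the 35% increase: €201.17 × 1.35 = €271.5795.
After the 15.5% decrease: €271.5795 × 0.845 = €229.4846775 ≈ €229.48.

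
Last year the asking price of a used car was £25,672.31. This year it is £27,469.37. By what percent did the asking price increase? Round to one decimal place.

7.0%

Change: £27,469.37 − £25,672.31 = £1,797.06.
Relative to the original: £1,797.06 ÷ £25,672.31 ≈ 7.0%.
So the asking price increased by 7.0%.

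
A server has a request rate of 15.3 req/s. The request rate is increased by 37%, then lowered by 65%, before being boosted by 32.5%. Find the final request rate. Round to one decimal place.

37% increase: 15.3 × 1.37 = 20.961.
Apply the 65% decrease: 20.961 × 0.35 = 7.33635.
32.5% increase: 7.33635 × 1.325 = 9.72066375 ≈ 9.7.

9.7 req/s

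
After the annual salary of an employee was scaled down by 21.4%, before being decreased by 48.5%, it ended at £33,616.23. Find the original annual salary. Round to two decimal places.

Undoing the 48.5% decrease: £33,616.23 ÷ 0.515 ≈ £65274.23301.
Undoing the 21.4% decrease: £65274.23301 ÷ 0.786 ≈ £83,046.10.

£83,046.10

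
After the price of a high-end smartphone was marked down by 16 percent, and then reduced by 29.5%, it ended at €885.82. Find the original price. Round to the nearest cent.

€1,495.81

The overall multiplier applied was 0.84 × 0.705 = 0.5922.
So the original price was €885.82 ÷ 0.5922 ≈ €1,495.81.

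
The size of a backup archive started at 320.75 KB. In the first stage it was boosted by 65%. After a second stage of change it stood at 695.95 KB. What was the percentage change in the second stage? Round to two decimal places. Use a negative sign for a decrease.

31.50%

After the first stage: 320.75 × 1.65 = 529.2375.
Second-stage multiplier: 695.95 ÷ 529.2375 ≈ 1.315005.
That is a change of 31.50%.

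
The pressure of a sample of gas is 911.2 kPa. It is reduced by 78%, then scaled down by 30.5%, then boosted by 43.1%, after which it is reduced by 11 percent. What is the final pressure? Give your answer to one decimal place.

78% decrease: 911.2 × 0.22 = 200.464.
30.5% decrease: 200.464 × 0.695 = 139.32248.
Apply the 43.1% increase: 139.32248 × 1.431 = 199.37046888.
Apply the 11% decrease: 199.37046888 × 0.89 = 177.4397173032 ≈ 177.4.

177.4 kPa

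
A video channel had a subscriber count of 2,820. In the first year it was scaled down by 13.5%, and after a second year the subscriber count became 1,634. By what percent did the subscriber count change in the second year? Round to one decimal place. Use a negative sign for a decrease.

-33.0%

After the first year: 2,820 × 0.865 = 2439.3.
Second-year multiplier: 1,634 ÷ 2439.3 ≈ 0.66986.
That is a change of -33.0%.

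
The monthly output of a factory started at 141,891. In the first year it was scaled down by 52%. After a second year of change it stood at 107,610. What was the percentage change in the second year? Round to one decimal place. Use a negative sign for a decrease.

After the first year: 141,891 × 0.48 = 68107.68.
Second-year multiplier: 107,610 ÷ 68107.68 ≈ 1.58.
That is a change of 58.0%.

58.0%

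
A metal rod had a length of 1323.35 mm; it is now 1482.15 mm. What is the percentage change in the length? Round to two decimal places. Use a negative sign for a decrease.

Change: 1482.15 − 1323.35 = 158.80.
Relative to the original: 158.80 ÷ 1323.35 ≈ 12.00%.

12.00%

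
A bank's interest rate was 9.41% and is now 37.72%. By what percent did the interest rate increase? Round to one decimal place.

300.9%

The change is 37.72 − 9.41 = 28.31 percentage points.
Relative to the original 9.41%, that is 28.31 ÷ 9.41 ≈ 300.9%.
So the interest rate rose by 300.9%.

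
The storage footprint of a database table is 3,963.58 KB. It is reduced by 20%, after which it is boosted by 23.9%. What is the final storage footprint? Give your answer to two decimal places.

20% decrease: 3,963.58 × 0.8 = 3170.864.
Apply the 23.9% increase: 3170.864 × 1.239 = 3928.700496 ≈ 3,928.70.

3,928.70 KB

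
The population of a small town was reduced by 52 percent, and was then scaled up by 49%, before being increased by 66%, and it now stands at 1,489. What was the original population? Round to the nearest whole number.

1,254

Undoing the 66% increase: 1,489 ÷ 1.66 ≈ 896.987952.
Undoing the 49% increase: 896.987952 ÷ 1.49 ≈ 602.005337.
Undoing the 52% decrease: 602.005337 ÷ 0.48 ≈ 1,254.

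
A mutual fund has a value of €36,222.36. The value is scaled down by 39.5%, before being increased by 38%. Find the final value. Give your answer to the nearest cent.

€30,242.05

39.5% decrease: €36,222.36 × 0.605 = €21914.5278.
38% increase: €21914.5278 × 1.38 = €30242.048364 ≈ €30,242.05.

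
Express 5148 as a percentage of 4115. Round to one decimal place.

125.1%

5148 ÷ 4115 ≈ 125.1%.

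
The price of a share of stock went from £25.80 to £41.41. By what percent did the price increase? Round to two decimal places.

60.50%

Change: £41.41 − £25.80 = £15.61.
Relative to the original: £15.61 ÷ £25.80 ≈ 60.50%.
So the price increased by 60.50%.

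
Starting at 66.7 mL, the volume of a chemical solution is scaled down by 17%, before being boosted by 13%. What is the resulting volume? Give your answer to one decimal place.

62.6 mL

Each change multiplies by a factor: 0.83 × 1.13 = 0.9379.
66.7 × 0.9379 = 62.55793 ≈ 62.6.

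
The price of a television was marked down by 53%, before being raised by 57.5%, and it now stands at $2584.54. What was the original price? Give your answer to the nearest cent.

Undoing the 57.5% increase: $2584.54 ÷ 1.575 ≈ $1640.977778.
Undoing the 53% decrease: $1640.977778 ÷ 0.47 ≈ $3491.44.

$3491.44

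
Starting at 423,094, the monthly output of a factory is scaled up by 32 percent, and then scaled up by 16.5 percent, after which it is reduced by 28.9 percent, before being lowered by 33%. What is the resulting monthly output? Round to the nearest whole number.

309,942

32% increase: 423,094 × 1.32 = 558484.08.
After the 16.5% increase: 558484.08 × 1.165 = 650633.9532.
28.9% decrease: 650633.9532 × 0.711 = 462600.7407252.
Apply the 33% decrease: 462600.7407252 × 0.67 = 309942.496285884 ≈ 309,942.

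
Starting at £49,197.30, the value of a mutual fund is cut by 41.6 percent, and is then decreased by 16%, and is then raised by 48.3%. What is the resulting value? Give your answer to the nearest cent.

After the 41.6% decrease: £49,197.30 × 0.584 = £28731.2232.
Apply the 16% decrease: £28731.2232 × 0.84 = £24134.227488.
After the 48.3% increase: £24134.227488 × 1.483 = £35791.059364704 ≈ £35,791.06.

£35,791.06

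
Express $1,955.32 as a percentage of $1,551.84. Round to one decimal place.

$1,955.32 ÷ $1,551.84 ≈ 126.0%.

126.0%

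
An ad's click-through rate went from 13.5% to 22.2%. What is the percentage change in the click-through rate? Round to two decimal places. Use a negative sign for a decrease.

64.44%

The change is 22.2 − 13.5 = 8.7 percentage points.
Relative to the original 13.5%, that is 8.7 ÷ 13.5 ≈ 64.44%.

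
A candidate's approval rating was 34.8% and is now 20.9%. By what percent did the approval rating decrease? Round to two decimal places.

39.94%

The change is 20.9 − 34.8 = -13.9 percentage points.
Relative to the original 34.8%, that is -13.9 ÷ 34.8 ≈ -39.94%.
So the approval rating fell by 39.94%.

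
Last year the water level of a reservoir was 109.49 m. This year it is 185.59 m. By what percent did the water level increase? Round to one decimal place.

Change: 185.59 − 109.49 = 76.10.
Relative to the original: 76.10 ÷ 109.49 ≈ 69.5%.
So the water level increased by 69.5%.

69.5%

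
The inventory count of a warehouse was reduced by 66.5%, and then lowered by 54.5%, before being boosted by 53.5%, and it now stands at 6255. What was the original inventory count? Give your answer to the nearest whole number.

The overall multiplier applied was 0.335 × 0.455 × 1.535 = 0.233972375.
So the original inventory count was 6255 ÷ 0.233972375 ≈ 26734.

26734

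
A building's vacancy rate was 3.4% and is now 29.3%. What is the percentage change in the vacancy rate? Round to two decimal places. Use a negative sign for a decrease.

The change is 29.3 − 3.4 = 25.9 percentage points.
Relative to the original 3.4%, that is 25.9 ÷ 3.4 ≈ 761.76%.

761.76%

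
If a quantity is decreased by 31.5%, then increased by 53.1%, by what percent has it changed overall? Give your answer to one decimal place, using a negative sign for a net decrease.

4.9%

The combined multiplier is 0.685 × 1.531 = 1.048735.
That corresponds to an increase of 4.9%.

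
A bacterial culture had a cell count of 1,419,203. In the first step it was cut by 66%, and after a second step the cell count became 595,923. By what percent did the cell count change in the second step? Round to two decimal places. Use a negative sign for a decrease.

23.50%

After the first step: 1,419,203 × 0.34 = 482529.02.
Second-step multiplier: 595,923 ÷ 482529.02 ≈ 1.234999.
That is a change of 23.50%.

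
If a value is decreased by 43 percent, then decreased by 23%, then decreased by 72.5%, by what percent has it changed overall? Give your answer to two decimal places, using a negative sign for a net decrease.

-87.93%

The combined multiplier is 0.57 × 0.77 × 0.275 = 0.1206975.
That corresponds to a decrease of 87.93%.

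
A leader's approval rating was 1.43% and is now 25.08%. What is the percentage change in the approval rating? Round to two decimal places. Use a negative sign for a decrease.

The change is 25.08 − 1.43 = 23.65 percentage points.
Relative to the original 1.43%, that is 23.65 ÷ 1.43 ≈ 1653.85%.

1653.85%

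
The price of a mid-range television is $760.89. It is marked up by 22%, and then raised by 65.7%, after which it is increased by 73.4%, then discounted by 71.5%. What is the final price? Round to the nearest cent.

$760.15

22% increase: $760.89 × 1.22 = $928.2858.
After the 65.7% increase: $928.2858 × 1.657 = $1538.1695706.
73.4% increase: $1538.1695706 × 1.734 = $2667.1860354204.
After the 71.5% decrease: $2667.1860354204 × 0.285 = $760.148020094814 ≈ $760.15.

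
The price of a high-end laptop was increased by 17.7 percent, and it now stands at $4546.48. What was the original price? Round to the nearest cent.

$3862.77

The overall multiplier applied was 1.177.
So the original price was $4546.48 ÷ 1.177 ≈ $3862.77.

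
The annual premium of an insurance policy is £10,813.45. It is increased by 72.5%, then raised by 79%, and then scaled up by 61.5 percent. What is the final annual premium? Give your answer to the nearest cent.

£53,923.61

Each change multiplies by a factor: 1.725 × 1.79 × 1.615 = 4.98671625.
£10,813.45 × 4.98671625 = £53923.6068335625 ≈ £53,923.61.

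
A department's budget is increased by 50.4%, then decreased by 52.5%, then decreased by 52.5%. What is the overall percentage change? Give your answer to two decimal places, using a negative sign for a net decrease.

-66.07%

The combined multiplier is 1.504 × 0.475 × 0.475 = 0.33934.
That corresponds to a decrease of 66.07%.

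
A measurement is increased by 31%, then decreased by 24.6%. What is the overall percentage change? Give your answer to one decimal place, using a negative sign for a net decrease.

-1.2%

The combined multiplier is 1.31 × 0.754 = 0.98774.
That corresponds to a decrease of 1.2%.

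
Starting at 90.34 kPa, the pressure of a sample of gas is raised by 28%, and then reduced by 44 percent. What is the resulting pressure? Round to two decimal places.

Each change multiplies by a factor: 1.28 × 0.56 = 0.7168.
90.34 × 0.7168 = 64.755712 ≈ 64.76.

64.76 kPa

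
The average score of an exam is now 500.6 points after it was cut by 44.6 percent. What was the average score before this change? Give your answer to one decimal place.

The overall multiplier applied was 0.554.
So the original average score was 500.6 ÷ 0.554 ≈ 903.6 points.

903.6 points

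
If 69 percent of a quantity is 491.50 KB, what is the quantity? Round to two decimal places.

491.50 KB ÷ 0.69 ≈ 712.32 KB.

712.32 KB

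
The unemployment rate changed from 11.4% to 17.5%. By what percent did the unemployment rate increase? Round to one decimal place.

The change is 17.5 − 11.4 = 6.1 percentage points.
Relative to the original 11.4%, that is 6.1 ÷ 11.4 ≈ 53.5%.
So the unemployment rate rose by 53.5%.

53.5%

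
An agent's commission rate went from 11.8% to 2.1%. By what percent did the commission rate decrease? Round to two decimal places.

82.20%

The change is 2.1 − 11.8 = -9.7 percentage points.
Relative to the original 11.8%, that is -9.7 ÷ 11.8 ≈ -82.20%.
So the commission rate fell by 82.20%.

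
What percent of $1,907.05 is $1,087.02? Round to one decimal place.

57.0%

$1,087.02 ÷ $1,907.05 ≈ 57.0%.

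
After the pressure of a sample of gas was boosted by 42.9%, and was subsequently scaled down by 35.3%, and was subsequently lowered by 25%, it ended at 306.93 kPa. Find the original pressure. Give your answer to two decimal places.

442.63 kPa

Undoing the 25% decrease: 306.93 ÷ 0.75 = 409.24.
Undoing the 35.3% decrease: 409.24 ÷ 0.647 ≈ 632.51932.
Undoing the 42.9% increase: 632.51932 ÷ 1.429 ≈ 442.63 kPa.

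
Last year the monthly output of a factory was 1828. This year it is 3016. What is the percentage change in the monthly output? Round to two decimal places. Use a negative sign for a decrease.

Change: 3016 − 1828 = 1188.
Relative to the original: 1188 ÷ 1828 ≈ 64.99%.

64.99%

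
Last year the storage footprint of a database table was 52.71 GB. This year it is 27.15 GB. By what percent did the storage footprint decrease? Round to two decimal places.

Change: 27.15 − 52.71 = -25.56.
Relative to the original: -25.56 ÷ 52.71 ≈ -48.49%.
So the storage footprint decreased by 48.49%.

48.49%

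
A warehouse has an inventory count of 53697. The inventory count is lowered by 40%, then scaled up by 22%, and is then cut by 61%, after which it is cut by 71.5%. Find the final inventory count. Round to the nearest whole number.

4369

Apply the 40% decrease: 53697 × 0.6 = 32218.2.
Apply the 22% increase: 32218.2 × 1.22 = 39306.204.
61% decrease: 39306.204 × 0.39 = 15329.41956.
Apply the 71.5% decrease: 15329.41956 × 0.285 = 4368.8845746 ≈ 4369.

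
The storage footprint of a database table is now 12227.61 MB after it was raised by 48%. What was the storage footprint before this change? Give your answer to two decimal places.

The overall multiplier applied was 1.48.
So the original storage footprint was 12227.61 ÷ 1.48 ≈ 8261.90 MB.

8261.90 MB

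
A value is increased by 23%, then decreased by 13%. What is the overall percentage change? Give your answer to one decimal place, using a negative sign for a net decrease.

A 23% increase multiplies by 1.23.
Then a 13% decrease: 1.23 × 0.87 = 1.0701.
Overall factor 1.0701, i.e. 7.0%.

7.0%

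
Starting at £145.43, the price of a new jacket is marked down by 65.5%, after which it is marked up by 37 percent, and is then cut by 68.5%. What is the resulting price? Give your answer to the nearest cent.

After the 65.5% decrease: £145.43 × 0.345 = £50.17335.
Apply the 37% increase: £50.17335 × 1.37 = £68.7374895.
After the 68.5% decrease: £68.7374895 × 0.315 = £21.6523091925 ≈ £21.65.

£21.65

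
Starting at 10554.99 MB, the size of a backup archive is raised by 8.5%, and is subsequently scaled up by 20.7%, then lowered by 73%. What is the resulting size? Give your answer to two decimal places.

3732.15 MB

Apply the 8.5% increase: 10554.99 × 1.085 = 11452.16415.
Apply the 20.7% increase: 11452.16415 × 1.207 = 13822.76212905.
Apply the 73% decrease: 13822.76212905 × 0.27 = 3732.1457748435 ≈ 3732.15.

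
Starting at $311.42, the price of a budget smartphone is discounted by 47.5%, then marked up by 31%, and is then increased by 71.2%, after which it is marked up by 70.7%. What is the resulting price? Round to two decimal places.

Each change multiplies by a factor: 0.525 × 1.31 × 1.712 × 1.707 = 2.009869596.
$311.42 × 2.009869596 = $625.91358958632 ≈ $625.91.

$625.91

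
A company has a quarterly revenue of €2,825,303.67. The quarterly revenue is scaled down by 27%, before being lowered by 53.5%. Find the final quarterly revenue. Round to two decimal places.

€959,049.33

27% decrease: €2,825,303.67 × 0.73 = €2062471.6791.
Apply the 53.5% decrease: €2062471.6791 × 0.465 = €959049.3307815 ≈ €959,049.33.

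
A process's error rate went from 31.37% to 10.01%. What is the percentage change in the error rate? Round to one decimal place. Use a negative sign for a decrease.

-68.1%

The change is 10.01 − 31.37 = -21.36 percentage points.
Relative to the original 31.37%, that is -21.36 ÷ 31.37 ≈ -68.1%.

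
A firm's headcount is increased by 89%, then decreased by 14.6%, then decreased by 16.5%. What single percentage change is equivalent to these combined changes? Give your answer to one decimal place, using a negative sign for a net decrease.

The combined multiplier is 1.89 × 0.854 × 0.835 = 1.3477401.
That corresponds to an increase of 34.8%.

34.8%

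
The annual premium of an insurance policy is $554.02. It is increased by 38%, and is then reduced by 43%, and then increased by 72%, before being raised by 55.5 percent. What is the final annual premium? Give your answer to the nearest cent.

Apply the 38% increase: $554.02 × 1.38 = $764.5476.
43% decrease: $764.5476 × 0.57 = $435.792132.
72% increase: $435.792132 × 1.72 = $749.56246704.
55.5% increase: $749.56246704 × 1.555 = $1165.5696362472 ≈ $1165.57.

$1165.57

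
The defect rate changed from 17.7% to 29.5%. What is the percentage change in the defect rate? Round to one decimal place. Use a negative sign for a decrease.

66.7%

The change is 29.5 − 17.7 = 11.8 percentage points.
Relative to the original 17.7%, that is 11.8 ÷ 17.7 ≈ 66.7%.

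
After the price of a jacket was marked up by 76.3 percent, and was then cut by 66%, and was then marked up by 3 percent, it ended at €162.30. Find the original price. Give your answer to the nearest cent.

The overall multiplier applied was 1.763 × 0.34 × 1.03 = 0.6174026.
So the original price was €162.30 ÷ 0.6174026 ≈ €262.88.

€262.88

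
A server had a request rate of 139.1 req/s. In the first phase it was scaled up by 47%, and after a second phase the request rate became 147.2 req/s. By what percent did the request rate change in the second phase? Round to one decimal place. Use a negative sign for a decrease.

After the first phase: 139.1 × 1.47 = 204.477.
Second-phase multiplier: 147.2 ÷ 204.477 ≈ 0.71989.
That is a change of -28.0%.

-28.0%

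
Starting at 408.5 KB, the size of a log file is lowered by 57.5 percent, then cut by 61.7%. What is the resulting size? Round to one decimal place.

66.5 KB

Apply the 57.5% decrease: 408.5 × 0.425 = 173.6125.
61.7% decrease: 173.6125 × 0.383 = 66.4935875 ≈ 66.5.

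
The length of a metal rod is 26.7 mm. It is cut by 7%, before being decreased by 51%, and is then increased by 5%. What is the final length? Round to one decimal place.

12.8 mm

After the 7% decrease: 26.7 × 0.93 = 24.831.
51% decrease: 24.831 × 0.49 = 12.16719.
After the 5% increase: 12.16719 × 1.05 = 12.7755495 ≈ 12.8.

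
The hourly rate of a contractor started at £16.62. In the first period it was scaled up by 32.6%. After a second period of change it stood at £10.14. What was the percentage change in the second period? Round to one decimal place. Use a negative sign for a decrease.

After the first period: £16.62 × 1.326 = £22.03812.
Second-period multiplier: £10.14 ÷ £22.03812 ≈ 0.46011.
That is a change of -54.0%.

-54.0%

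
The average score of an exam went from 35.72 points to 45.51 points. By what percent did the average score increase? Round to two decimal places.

Change: 45.51 − 35.72 = 9.79.
Relative to the original: 9.79 ÷ 35.72 ≈ 27.41%.
So the average score increased by 27.41%.

27.41%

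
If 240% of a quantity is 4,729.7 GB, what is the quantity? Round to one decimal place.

4,729.7 GB ÷ 2.4 ≈ 1,970.7 GB.

1,970.7 GB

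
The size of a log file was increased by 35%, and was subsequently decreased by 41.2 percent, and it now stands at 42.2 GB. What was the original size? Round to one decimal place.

53.2 GB

Undoing the 41.2% decrease: 42.2 ÷ 0.588 ≈ 71.768707.
Undoing the 35% increase: 71.768707 ÷ 1.35 ≈ 53.2 GB.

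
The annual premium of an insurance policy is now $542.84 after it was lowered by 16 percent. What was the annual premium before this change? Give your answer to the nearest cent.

$646.24

The overall multiplier applied was 0.84.
So the original annual premium was $542.84 ÷ 0.84 ≈ $646.24.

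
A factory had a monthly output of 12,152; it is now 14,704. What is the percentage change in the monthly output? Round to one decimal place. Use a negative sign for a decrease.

Change: 14,704 − 12,152 = 2,552.
Relative to the original: 2,552 ÷ 12,152 ≈ 21.0%.

21.0%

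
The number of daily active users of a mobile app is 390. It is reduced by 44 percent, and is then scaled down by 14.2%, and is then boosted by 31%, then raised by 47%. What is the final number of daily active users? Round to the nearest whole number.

Each change multiplies by a factor: 0.56 × 0.858 × 1.31 × 1.47 = 0.925260336.
390 × 0.925260336 = 360.85153104 ≈ 361.

361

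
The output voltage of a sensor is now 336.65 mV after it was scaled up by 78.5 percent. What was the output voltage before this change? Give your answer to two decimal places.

The overall multiplier applied was 1.785.
So the original output voltage was 336.65 ÷ 1.785 ≈ 188.60 mV.

188.60 mV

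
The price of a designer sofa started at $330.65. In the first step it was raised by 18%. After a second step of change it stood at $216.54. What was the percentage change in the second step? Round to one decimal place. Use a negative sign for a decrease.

-44.5%

After the first step: $330.65 × 1.18 = $390.167.
Second-step multiplier: $216.54 ÷ $390.167 ≈ 0.55499.
That is a change of -44.5%.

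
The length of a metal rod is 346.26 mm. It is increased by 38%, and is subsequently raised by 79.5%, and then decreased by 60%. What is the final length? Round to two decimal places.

Each change multiplies by a factor: 1.38 × 1.795 × 0.4 = 0.99084.
346.26 × 0.99084 = 343.0882584 ≈ 343.09.

343.09 mm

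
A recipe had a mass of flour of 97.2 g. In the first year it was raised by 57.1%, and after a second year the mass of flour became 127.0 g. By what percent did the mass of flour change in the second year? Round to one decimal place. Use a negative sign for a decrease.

-16.8%

After the first year: 97.2 × 1.571 = 152.7012.
Second-year multiplier: 127.0 ÷ 152.7012 ≈ 0.83169.
That is a change of -16.8%.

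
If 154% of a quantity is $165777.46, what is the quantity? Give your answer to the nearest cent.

$107647.70

$165777.46 ÷ 1.54 ≈ $107647.70.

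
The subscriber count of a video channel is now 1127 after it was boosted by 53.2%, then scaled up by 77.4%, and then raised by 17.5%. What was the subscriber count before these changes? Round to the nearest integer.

The overall multiplier applied was 1.532 × 1.774 × 1.175 = 3.1933774.
So the original subscriber count was 1127 ÷ 3.1933774 ≈ 353.

353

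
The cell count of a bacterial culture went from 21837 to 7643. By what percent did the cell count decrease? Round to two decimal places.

65.00%

Change: 7643 − 21837 = -14194.
Relative to the original: -14194 ÷ 21837 ≈ -65.00%.
So the cell count decreased by 65.00%.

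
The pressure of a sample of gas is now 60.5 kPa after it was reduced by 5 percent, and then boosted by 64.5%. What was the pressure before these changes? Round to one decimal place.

38.7 kPa

The overall multiplier applied was 0.95 × 1.645 = 1.56275.
So the original pressure was 60.5 ÷ 1.56275 ≈ 38.7 kPa.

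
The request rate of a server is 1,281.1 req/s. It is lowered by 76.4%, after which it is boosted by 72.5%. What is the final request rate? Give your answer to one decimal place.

521.5 req/s

76.4% decrease: 1,281.1 × 0.236 = 302.3396.
After the 72.5% increase: 302.3396 × 1.725 = 521.53581 ≈ 521.5.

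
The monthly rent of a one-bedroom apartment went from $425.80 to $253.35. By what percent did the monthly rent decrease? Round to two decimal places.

40.50%

Change: $253.35 − $425.80 = -$172.45.
Relative to the original: -$172.45 ÷ $425.80 ≈ -40.50%.
So the monthly rent decreased by 40.50%.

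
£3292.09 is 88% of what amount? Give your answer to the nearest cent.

£3292.09 ÷ 0.88 ≈ £3741.01.

£3741.01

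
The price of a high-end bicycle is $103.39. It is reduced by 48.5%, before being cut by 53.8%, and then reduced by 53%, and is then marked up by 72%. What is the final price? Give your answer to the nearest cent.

$19.89

After the 48.5% decrease: $103.39 × 0.515 = $53.24585.
53.8% decrease: $53.24585 × 0.462 = $24.5995827.
Apply the 53% decrease: $24.5995827 × 0.47 = $11.561803869.
72% increase: $11.561803869 × 1.72 = $19.88630265468 ≈ $19.89.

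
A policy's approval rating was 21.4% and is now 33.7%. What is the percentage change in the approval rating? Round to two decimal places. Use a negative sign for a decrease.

57.48%

The change is 33.7 − 21.4 = 12.3 percentage points.
Relative to the original 21.4%, that is 12.3 ÷ 21.4 ≈ 57.48%.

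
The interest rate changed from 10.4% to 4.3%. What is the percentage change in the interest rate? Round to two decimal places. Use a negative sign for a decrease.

-58.65%

The change is 4.3 − 10.4 = -6.1 percentage points.
Relative to the original 10.4%, that is -6.1 ÷ 10.4 ≈ -58.65%.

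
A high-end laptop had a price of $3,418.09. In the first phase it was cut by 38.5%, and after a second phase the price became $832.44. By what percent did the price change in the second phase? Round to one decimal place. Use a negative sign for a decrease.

-60.4%

After the first phase: $3,418.09 × 0.615 = $2102.12535.
Second-phase multiplier: $832.44 ÷ $2102.12535 ≈ 0.396.
That is a change of -60.4%.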